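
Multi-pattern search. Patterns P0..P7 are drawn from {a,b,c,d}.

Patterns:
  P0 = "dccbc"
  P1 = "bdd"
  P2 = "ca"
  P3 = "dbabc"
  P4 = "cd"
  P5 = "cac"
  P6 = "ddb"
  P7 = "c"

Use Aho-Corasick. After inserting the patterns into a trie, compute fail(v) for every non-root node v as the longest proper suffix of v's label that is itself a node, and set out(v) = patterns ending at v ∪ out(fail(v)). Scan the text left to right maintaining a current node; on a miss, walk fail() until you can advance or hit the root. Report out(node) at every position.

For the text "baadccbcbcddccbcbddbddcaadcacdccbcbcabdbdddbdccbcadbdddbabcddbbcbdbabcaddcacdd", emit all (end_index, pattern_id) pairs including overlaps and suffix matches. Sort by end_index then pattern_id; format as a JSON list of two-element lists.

Build automaton:
Trie (insert patterns):
  0='ε' goto b→6 c→9 d→1
  1='d' goto b→11 c→2 d→17
  2='dc' goto c→3
  3='dcc' goto b→4
  4='dccb' goto c→5
  5='dccbc' goto ·  [P0 ends]
  6='b' goto d→7
  7='bd' goto d→8
  8='bdd' goto ·  [P1 ends]
  9='c' goto a→10 d→15  [P7 ends]
  10='ca' goto c→16  [P2 ends]
  11='db' goto a→12
  12='dba' goto b→13
  13='dbab' goto c→14
  14='dbabc' goto ·  [P3 ends]
  15='cd' goto ·  [P4 ends]
  16='cac' goto ·  [P5 ends]
  17='dd' goto b→18
  18='ddb' goto ·  [P6 ends]

Failure links (BFS by depth):
  n1('d'): parent n0 fail=0; on 'd' 0 → fail=0;  out ∅∪∅=∅
  n6('b'): parent n0 fail=0; on 'b' 0 → fail=0;  out ∅∪∅=∅
  n9('c'): parent n0 fail=0; on 'c' 0 → fail=0;  out {7}∪∅={7}
  n2('dc'): parent n1 fail=0; on 'c' 0 → fail=9;  out ∅∪{7}={7}
  n7('bd'): parent n6 fail=0; on 'd' 0 → fail=1;  out ∅∪∅=∅
  n10('ca'): parent n9 fail=0; on 'a' 0 → fail=0;  out {2}∪∅={2}
  n11('db'): parent n1 fail=0; on 'b' 0 → fail=6;  out ∅∪∅=∅
  n15('cd'): parent n9 fail=0; on 'd' 0 → fail=1;  out {4}∪∅={4}
  n17('dd'): parent n1 fail=0; on 'd' 0 → fail=1;  out ∅∪∅=∅
  n3('dcc'): parent n2 fail=9; on 'c' 9→0 → fail=9;  out ∅∪{7}={7}
  n8('bdd'): parent n7 fail=1; on 'd' 1 → fail=17;  out {1}∪∅={1}
  n12('dba'): parent n11 fail=6; on 'a' 6→0 → fail=0;  out ∅∪∅=∅
  n16('cac'): parent n10 fail=0; on 'c' 0 → fail=9;  out {5}∪{7}={5,7}
  n18('ddb'): parent n17 fail=1; on 'b' 1 → fail=11;  out {6}∪∅={6}
  n4('dccb'): parent n3 fail=9; on 'b' 9→0 → fail=6;  out ∅∪∅=∅
  n13('dbab'): parent n12 fail=0; on 'b' 0 → fail=6;  out ∅∪∅=∅
  n5('dccbc'): parent n4 fail=6; on 'c' 6→0 → fail=9;  out {0}∪{7}={0,7}
  n14('dbabc'): parent n13 fail=6; on 'c' 6→0 → fail=9;  out {3}∪{7}={3,7}

Text stream:
pos 0 'b': at 6
pos 1 'a': at 0 (via fail)
pos 2 'a': at 0
pos 3 'd': at 1
pos 4 'c': at 2  emit P7@[4:4]
pos 5 'c': at 3  emit P7@[5:5]
pos 6 'b': at 4
pos 7 'c': at 5  emit P0@[3:7],P7@[7:7]
pos 8 'b': at 6 (via fail)
pos 9 'c': at 9 (via fail)  emit P7@[9:9]
pos 10 'd': at 15  emit P4@[9:10]
pos 11 'd': at 17 (via fail)
pos 12 'c': at 2 (via fail)  emit P7@[12:12]
pos 13 'c': at 3  emit P7@[13:13]
pos 14 'b': at 4
pos 15 'c': at 5  emit P0@[11:15],P7@[15:15]
pos 16 'b': at 6 (via fail)
pos 17 'd': at 7
pos 18 'd': at 8  emit P1@[16:18]
pos 19 'b': at 18 (via fail)  emit P6@[17:19]
pos 20 'd': at 7 (via fail)
pos 21 'd': at 8  emit P1@[19:21]
pos 22 'c': at 2 (via fail)  emit P7@[22:22]
pos 23 'a': at 10 (via fail)  emit P2@[22:23]
pos 24 'a': at 0 (via fail)
pos 25 'd': at 1
pos 26 'c': at 2  emit P7@[26:26]
pos 27 'a': at 10 (via fail)  emit P2@[26:27]
pos 28 'c': at 16  emit P5@[26:28],P7@[28:28]
pos 29 'd': at 15 (via fail)  emit P4@[28:29]
pos 30 'c': at 2 (via fail)  emit P7@[30:30]
pos 31 'c': at 3  emit P7@[31:31]
pos 32 'b': at 4
pos 33 'c': at 5  emit P0@[29:33],P7@[33:33]
pos 34 'b': at 6 (via fail)
pos 35 'c': at 9 (via fail)  emit P7@[35:35]
pos 36 'a': at 10  emit P2@[35:36]
pos 37 'b': at 6 (via fail)
pos 38 'd': at 7
pos 39 'b': at 11 (via fail)
pos 40 'd': at 7 (via fail)
pos 41 'd': at 8  emit P1@[39:41]
pos 42 'd': at 17 (via fail)
pos 43 'b': at 18  emit P6@[41:43]
pos 44 'd': at 7 (via fail)
pos 45 'c': at 2 (via fail)  emit P7@[45:45]
pos 46 'c': at 3  emit P7@[46:46]
pos 47 'b': at 4
pos 48 'c': at 5  emit P0@[44:48],P7@[48:48]
pos 49 'a': at 10 (via fail)  emit P2@[48:49]
pos 50 'd': at 1 (via fail)
pos 51 'b': at 11
pos 52 'd': at 7 (via fail)
pos 53 'd': at 8  emit P1@[51:53]
pos 54 'd': at 17 (via fail)
pos 55 'b': at 18  emit P6@[53:55]
pos 56 'a': at 12 (via fail)
pos 57 'b': at 13
pos 58 'c': at 14  emit P3@[54:58],P7@[58:58]
pos 59 'd': at 15 (via fail)  emit P4@[58:59]
pos 60 'd': at 17 (via fail)
pos 61 'b': at 18  emit P6@[59:61]
pos 62 'b': at 6 (via fail)
pos 63 'c': at 9 (via fail)  emit P7@[63:63]
pos 64 'b': at 6 (via fail)
pos 65 'd': at 7
pos 66 'b': at 11 (via fail)
pos 67 'a': at 12
pos 68 'b': at 13
pos 69 'c': at 14  emit P3@[65:69],P7@[69:69]
pos 70 'a': at 10 (via fail)  emit P2@[69:70]
pos 71 'd': at 1 (via fail)
pos 72 'd': at 17
pos 73 'c': at 2 (via fail)  emit P7@[73:73]
pos 74 'a': at 10 (via fail)  emit P2@[73:74]
pos 75 'c': at 16  emit P5@[73:75],P7@[75:75]
pos 76 'd': at 15 (via fail)  emit P4@[75:76]
pos 77 'd': at 17 (via fail)

All matches (sorted): [[4,7],[5,7],[7,0],[7,7],[9,7],[10,4],[12,7],[13,7],[15,0],[15,7],[18,1],[19,6],[21,1],[22,7],[23,2],[26,7],[27,2],[28,5],[28,7],[29,4],[30,7],[31,7],[33,0],[33,7],[35,7],[36,2],[41,1],[43,6],[45,7],[46,7],[48,0],[48,7],[49,2],[53,1],[55,6],[58,3],[58,7],[59,4],[61,6],[63,7],[69,3],[69,7],[70,2],[73,7],[74,2],[75,5],[75,7],[76,4]]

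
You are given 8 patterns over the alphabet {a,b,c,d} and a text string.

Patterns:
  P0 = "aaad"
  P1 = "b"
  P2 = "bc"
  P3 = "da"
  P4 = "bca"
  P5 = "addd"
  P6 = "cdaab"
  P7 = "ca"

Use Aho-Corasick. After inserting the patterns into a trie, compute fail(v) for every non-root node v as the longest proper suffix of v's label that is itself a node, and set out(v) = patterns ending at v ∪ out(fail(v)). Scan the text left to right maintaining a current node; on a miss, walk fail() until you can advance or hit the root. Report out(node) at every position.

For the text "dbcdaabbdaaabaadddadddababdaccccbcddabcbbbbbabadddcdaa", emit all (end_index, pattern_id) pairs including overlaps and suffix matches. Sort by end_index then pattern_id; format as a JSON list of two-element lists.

Construct AC machine:
Trie (insert patterns):
  0='ε' goto a→1 b→5 c→13 d→7
  1='a' goto a→2 d→10
  2='aa' goto a→3
  3='aaa' goto d→4
  4='aaad' goto ·  [P0 ends]
  5='b' goto c→6  [P1 ends]
  6='bc' goto a→9  [P2 ends]
  7='d' goto a→8
  8='da' goto ·  [P3 ends]
  9='bca' goto ·  [P4 ends]
  10='ad' goto d→11
  11='add' goto d→12
  12='addd' goto ·  [P5 ends]
  13='c' goto a→18 d→14
  14='cd' goto a→15
  15='cda' goto a→16
  16='cdaa' goto b→17
  17='cdaab' goto ·  [P6 ends]
  18='ca' goto ·  [P7 ends]

BFS fail/out derivation:
  fail(1) 'a': from fail(0)=0 chase 'a': 0 ⇒ 0;  out=∅∪out(0)=∅
  fail(5) 'b': from fail(0)=0 chase 'b': 0 ⇒ 0;  out={1}∪out(0)={1}
  fail(7) 'd': from fail(0)=0 chase 'd': 0 ⇒ 0;  out=∅∪out(0)=∅
  fail(13) 'c': from fail(0)=0 chase 'c': 0 ⇒ 0;  out=∅∪out(0)=∅
  fail(2) 'aa': from fail(1)=0 chase 'a': 0 ⇒ 1;  out=∅∪out(1)=∅
  fail(6) 'bc': from fail(5)=0 chase 'c': 0 ⇒ 13;  out={2}∪out(13)={2}
  fail(8) 'da': from fail(7)=0 chase 'a': 0 ⇒ 1;  out={3}∪out(1)={3}
  fail(10) 'ad': from fail(1)=0 chase 'd': 0 ⇒ 7;  out=∅∪out(7)=∅
  fail(14) 'cd': from fail(13)=0 chase 'd': 0 ⇒ 7;  out=∅∪out(7)=∅
  fail(18) 'ca': from fail(13)=0 chase 'a': 0 ⇒ 1;  out={7}∪out(1)={7}
  fail(3) 'aaa': from fail(2)=1 chase 'a': 1 ⇒ 2;  out=∅∪out(2)=∅
  fail(9) 'bca': from fail(6)=13 chase 'a': 13 ⇒ 18;  out={4}∪out(18)={4,7}
  fail(11) 'add': from fail(10)=7 chase 'd': 7→0 ⇒ 7;  out=∅∪out(7)=∅
  fail(15) 'cda': from fail(14)=7 chase 'a': 7 ⇒ 8;  out=∅∪out(8)={3}
  fail(4) 'aaad': from fail(3)=2 chase 'd': 2→1 ⇒ 10;  out={0}∪out(10)={0}
  fail(12) 'addd': from fail(11)=7 chase 'd': 7→0 ⇒ 7;  out={5}∪out(7)={5}
  fail(16) 'cdaa': from fail(15)=8 chase 'a': 8→1 ⇒ 2;  out=∅∪out(2)=∅
  fail(17) 'cdaab': from fail(16)=2 chase 'b': 2→1→0 ⇒ 5;  out={6}∪out(5)={1,6}

Run:
i=0 'd': node 0→7
i=1 'b': node 7→5 (fail-walked)  → match P1@[1:1]
i=2 'c': node 5→6  → match P2@[1:2]
i=3 'd': node 6→14 (fail-walked)
i=4 'a': node 14→15  → match P3@[3:4]
i=5 'a': node 15→16
i=6 'b': node 16→17  → match P1@[6:6],P6@[2:6]
i=7 'b': node 17→5 (fail-walked)  → match P1@[7:7]
i=8 'd': node 5→7 (fail-walked)
i=9 'a': node 7→8  → match P3@[8:9]
i=10 'a': node 8→2 (fail-walked)
i=11 'a': node 2→3
i=12 'b': node 3→5 (fail-walked)  → match P1@[12:12]
i=13 'a': node 5→1 (fail-walked)
i=14 'a': node 1→2
i=15 'd': node 2→10 (fail-walked)
i=16 'd': node 10→11
i=17 'd': node 11→12  → match P5@[14:17]
i=18 'a': node 12→8 (fail-walked)  → match P3@[17:18]
i=19 'd': node 8→10 (fail-walked)
i=20 'd': node 10→11
i=21 'd': node 11→12  → match P5@[18:21]
i=22 'a': node 12→8 (fail-walked)  → match P3@[21:22]
i=23 'b': node 8→5 (fail-walked)  → match P1@[23:23]
i=24 'a': node 5→1 (fail-walked)
i=25 'b': node 1→5 (fail-walked)  → match P1@[25:25]
i=26 'd': node 5→7 (fail-walked)
i=27 'a': node 7→8  → match P3@[26:27]
i=28 'c': node 8→13 (fail-walked)
i=29 'c': node 13→13 (fail-walked)
i=30 'c': node 13→13 (fail-walked)
i=31 'c': node 13→13 (fail-walked)
i=32 'b': node 13→5 (fail-walked)  → match P1@[32:32]
i=33 'c': node 5→6  → match P2@[32:33]
i=34 'd': node 6→14 (fail-walked)
i=35 'd': node 14→7 (fail-walked)
i=36 'a': node 7→8  → match P3@[35:36]
i=37 'b': node 8→5 (fail-walked)  → match P1@[37:37]
i=38 'c': node 5→6  → match P2@[37:38]
i=39 'b': node 6→5 (fail-walked)  → match P1@[39:39]
i=40 'b': node 5→5 (fail-walked)  → match P1@[40:40]
i=41 'b': node 5→5 (fail-walked)  → match P1@[41:41]
i=42 'b': node 5→5 (fail-walked)  → match P1@[42:42]
i=43 'b': node 5→5 (fail-walked)  → match P1@[43:43]
i=44 'a': node 5→1 (fail-walked)
i=45 'b': node 1→5 (fail-walked)  → match P1@[45:45]
i=46 'a': node 5→1 (fail-walked)
i=47 'd': node 1→10
i=48 'd': node 10→11
i=49 'd': node 11→12  → match P5@[46:49]
i=50 'c': node 12→13 (fail-walked)
i=51 'd': node 13→14
i=52 'a': node 14→15  → match P3@[51:52]
i=53 'a': node 15→16

All matches (sorted): [[1,1],[2,2],[4,3],[6,1],[6,6],[7,1],[9,3],[12,1],[17,5],[18,3],[21,5],[22,3],[23,1],[25,1],[27,3],[32,1],[33,2],[36,3],[37,1],[38,2],[39,1],[40,1],[41,1],[42,1],[43,1],[45,1],[49,5],[52,3]]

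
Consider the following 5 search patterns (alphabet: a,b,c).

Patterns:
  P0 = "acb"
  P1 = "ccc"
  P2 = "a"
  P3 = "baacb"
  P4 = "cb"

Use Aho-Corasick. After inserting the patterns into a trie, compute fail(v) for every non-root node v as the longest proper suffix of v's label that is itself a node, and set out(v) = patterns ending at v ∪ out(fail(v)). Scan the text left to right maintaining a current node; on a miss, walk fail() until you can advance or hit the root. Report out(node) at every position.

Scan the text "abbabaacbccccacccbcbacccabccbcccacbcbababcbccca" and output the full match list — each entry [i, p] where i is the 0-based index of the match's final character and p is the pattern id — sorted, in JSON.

Construct AC machine:
Trie (insert patterns):
  0='ε' goto a→1 b→7 c→4
  1='a' goto c→2  ←P2
  2='ac' goto b→3
  3='acb' goto ·  ←P0
  4='c' goto b→12 c→5
  5='cc' goto c→6
  6='ccc' goto ·  ←P1
  7='b' goto a→8
  8='ba' goto a→9
  9='baa' goto c→10
  10='baac' goto b→11
  11='baacb' goto ·  ←P3
  12='cb' goto ·  ←P4

BFS fail/out derivation:
  n1('a'): parent n0 fail=0; on 'a' 0 → fail=0;  out {2}∪∅={2}
  n4('c'): parent n0 fail=0; on 'c' 0 → fail=0;  out ∅∪∅=∅
  n7('b'): parent n0 fail=0; on 'b' 0 → fail=0;  out ∅∪∅=∅
  n2('ac'): parent n1 fail=0; on 'c' 0 → fail=4;  out ∅∪∅=∅
  n5('cc'): parent n4 fail=0; on 'c' 0 → fail=4;  out ∅∪∅=∅
  n8('ba'): parent n7 fail=0; on 'a' 0 → fail=1;  out ∅∪{2}={2}
  n12('cb'): parent n4 fail=0; on 'b' 0 → fail=7;  out {4}∪∅={4}
  n3('acb'): parent n2 fail=4; on 'b' 4 → fail=12;  out {0}∪{4}={0,4}
  n6('ccc'): parent n5 fail=4; on 'c' 4 → fail=5;  out {1}∪∅={1}
  n9('baa'): parent n8 fail=1; on 'a' 1→0 → fail=1;  out ∅∪{2}={2}
  n10('baac'): parent n9 fail=1; on 'c' 1 → fail=2;  out ∅∪∅=∅
  n11('baacb'): parent n10 fail=2; on 'b' 2 → fail=3;  out {3}∪{0,4}={0,3,4}

Scan:
[0] read 'a'  n0⇒n1  ** P2@[0:0]
[1] read 'b'  n1⇒n7 (fail-walked)
[2] read 'b'  n7⇒n7 (fail-walked)
[3] read 'a'  n7⇒n8  ** P2@[3:3]
[4] read 'b'  n8⇒n7 (fail-walked)
[5] read 'a'  n7⇒n8  ** P2@[5:5]
[6] read 'a'  n8⇒n9  ** P2@[6:6]
[7] read 'c'  n9⇒n10
[8] read 'b'  n10⇒n11  ** P0@[6:8],P3@[4:8],P4@[7:8]
[9] read 'c'  n11⇒n4 (fail-walked)
[10] read 'c'  n4⇒n5
[11] read 'c'  n5⇒n6  ** P1@[9:11]
[12] read 'c'  n6⇒n6 (fail-walked)  ** P1@[10:12]
[13] read 'a'  n6⇒n1 (fail-walked)  ** P2@[13:13]
[14] read 'c'  n1⇒n2
[15] read 'c'  n2⇒n5 (fail-walked)
[16] read 'c'  n5⇒n6  ** P1@[14:16]
[17] read 'b'  n6⇒n12 (fail-walked)  ** P4@[16:17]
[18] read 'c'  n12⇒n4 (fail-walked)
[19] read 'b'  n4⇒n12  ** P4@[18:19]
[20] read 'a'  n12⇒n8 (fail-walked)  ** P2@[20:20]
[21] read 'c'  n8⇒n2 (fail-walked)
[22] read 'c'  n2⇒n5 (fail-walked)
[23] read 'c'  n5⇒n6  ** P1@[21:23]
[24] read 'a'  n6⇒n1 (fail-walked)  ** P2@[24:24]
[25] read 'b'  n1⇒n7 (fail-walked)
[26] read 'c'  n7⇒n4 (fail-walked)
[27] read 'c'  n4⇒n5
[28] read 'b'  n5⇒n12 (fail-walked)  ** P4@[27:28]
[29] read 'c'  n12⇒n4 (fail-walked)
[30] read 'c'  n4⇒n5
[31] read 'c'  n5⇒n6  ** P1@[29:31]
[32] read 'a'  n6⇒n1 (fail-walked)  ** P2@[32:32]
[33] read 'c'  n1⇒n2
[34] read 'b'  n2⇒n3  ** P0@[32:34],P4@[33:34]
[35] read 'c'  n3⇒n4 (fail-walked)
[36] read 'b'  n4⇒n12  ** P4@[35:36]
[37] read 'a'  n12⇒n8 (fail-walked)  ** P2@[37:37]
[38] read 'b'  n8⇒n7 (fail-walked)
[39] read 'a'  n7⇒n8  ** P2@[39:39]
[40] read 'b'  n8⇒n7 (fail-walked)
[41] read 'c'  n7⇒n4 (fail-walked)
[42] read 'b'  n4⇒n12  ** P4@[41:42]
[43] read 'c'  n12⇒n4 (fail-walked)
[44] read 'c'  n4⇒n5
[45] read 'c'  n5⇒n6  ** P1@[43:45]
[46] read 'a'  n6⇒n1 (fail-walked)  ** P2@[46:46]

Result: [[0,2],[3,2],[5,2],[6,2],[8,0],[8,3],[8,4],[11,1],[12,1],[13,2],[16,1],[17,4],[19,4],[20,2],[23,1],[24,2],[28,4],[31,1],[32,2],[34,0],[34,4],[36,4],[37,2],[39,2],[42,4],[45,1],[46,2]]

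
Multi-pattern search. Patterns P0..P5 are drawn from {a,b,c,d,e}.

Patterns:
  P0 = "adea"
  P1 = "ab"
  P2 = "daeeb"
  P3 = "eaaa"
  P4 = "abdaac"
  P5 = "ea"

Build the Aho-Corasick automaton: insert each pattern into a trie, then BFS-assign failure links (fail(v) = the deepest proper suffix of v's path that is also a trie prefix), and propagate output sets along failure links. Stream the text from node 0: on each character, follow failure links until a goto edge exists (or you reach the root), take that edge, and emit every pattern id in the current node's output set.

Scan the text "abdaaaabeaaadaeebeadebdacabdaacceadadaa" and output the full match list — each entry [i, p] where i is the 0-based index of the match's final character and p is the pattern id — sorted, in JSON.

Build:
Trie nodes:
  0='ε' goto a→1 d→6 e→11
  1='a' goto b→5 d→2
  2='ad' goto e→3
  3='ade' goto a→4
  4='adea' goto ·  [P0 ends]
  5='ab' goto d→15  [P1 ends]
  6='d' goto a→7
  7='da' goto e→8
  8='dae' goto e→9
  9='daee' goto b→10
  10='daeeb' goto ·  [P2 ends]
  11='e' goto a→12
  12='ea' goto a→13  [P5 ends]
  13='eaa' goto a→14
  14='eaaa' goto ·  [P3 ends]
  15='abd' goto a→16
  16='abda' goto a→17
  17='abdaa' goto c→18
  18='abdaac' goto ·  [P4 ends]

BFS fail/out derivation:
  fail(1) 'a': from fail(0)=0 chase 'a': 0 ⇒ 0;  out=∅∪out(0)=∅
  fail(6) 'd': from fail(0)=0 chase 'd': 0 ⇒ 0;  out=∅∪out(0)=∅
  fail(11) 'e': from fail(0)=0 chase 'e': 0 ⇒ 0;  out=∅∪out(0)=∅
  fail(2) 'ad': from fail(1)=0 chase 'd': 0 ⇒ 6;  out=∅∪out(6)=∅
  fail(5) 'ab': from fail(1)=0 chase 'b': 0 ⇒ 0;  out={1}∪out(0)={1}
  fail(7) 'da': from fail(6)=0 chase 'a': 0 ⇒ 1;  out=∅∪out(1)=∅
  fail(12) 'ea': from fail(11)=0 chase 'a': 0 ⇒ 1;  out={5}∪out(1)={5}
  fail(3) 'ade': from fail(2)=6 chase 'e': 6→0 ⇒ 11;  out=∅∪out(11)=∅
  fail(8) 'dae': from fail(7)=1 chase 'e': 1→0 ⇒ 11;  out=∅∪out(11)=∅
  fail(13) 'eaa': from fail(12)=1 chase 'a': 1→0 ⇒ 1;  out=∅∪out(1)=∅
  fail(15) 'abd': from fail(5)=0 chase 'd': 0 ⇒ 6;  out=∅∪out(6)=∅
  fail(4) 'adea': from fail(3)=11 chase 'a': 11 ⇒ 12;  out={0}∪out(12)={0,5}
  fail(9) 'daee': from fail(8)=11 chase 'e': 11→0 ⇒ 11;  out=∅∪out(11)=∅
  fail(14) 'eaaa': from fail(13)=1 chase 'a': 1→0 ⇒ 1;  out={3}∪out(1)={3}
  fail(16) 'abda': from fail(15)=6 chase 'a': 6 ⇒ 7;  out=∅∪out(7)=∅
  fail(10) 'daeeb': from fail(9)=11 chase 'b': 11→0 ⇒ 0;  out={2}∪out(0)={2}
  fail(17) 'abdaa': from fail(16)=7 chase 'a': 7→1→0 ⇒ 1;  out=∅∪out(1)=∅
  fail(18) 'abdaac': from fail(17)=1 chase 'c': 1→0 ⇒ 0;  out={4}∪out(0)={4}

Scan:
pos 0 'a': at 1
pos 1 'b': at 5  emit P1@[0:1]
pos 2 'd': at 15
pos 3 'a': at 16
pos 4 'a': at 17
pos 5 'a': at 1 ·f
pos 6 'a': at 1 ·f
pos 7 'b': at 5  emit P1@[6:7]
pos 8 'e': at 11 ·f
pos 9 'a': at 12  emit P5@[8:9]
pos 10 'a': at 13
pos 11 'a': at 14  emit P3@[8:11]
pos 12 'd': at 2 ·f
pos 13 'a': at 7 ·f
pos 14 'e': at 8
pos 15 'e': at 9
pos 16 'b': at 10  emit P2@[12:16]
pos 17 'e': at 11 ·f
pos 18 'a': at 12  emit P5@[17:18]
pos 19 'd': at 2 ·f
pos 20 'e': at 3
pos 21 'b': at 0 ·f
pos 22 'd': at 6
pos 23 'a': at 7
pos 24 'c': at 0 ·f
pos 25 'a': at 1
pos 26 'b': at 5  emit P1@[25:26]
pos 27 'd': at 15
pos 28 'a': at 16
pos 29 'a': at 17
pos 30 'c': at 18  emit P4@[25:30]
pos 31 'c': at 0 ·f
pos 32 'e': at 11
pos 33 'a': at 12  emit P5@[32:33]
pos 34 'd': at 2 ·f
pos 35 'a': at 7 ·f
pos 36 'd': at 2 ·f
pos 37 'a': at 7 ·f
pos 38 'a': at 1 ·f

Result: [[1,1],[7,1],[9,5],[11,3],[16,2],[18,5],[26,1],[30,4],[33,5]]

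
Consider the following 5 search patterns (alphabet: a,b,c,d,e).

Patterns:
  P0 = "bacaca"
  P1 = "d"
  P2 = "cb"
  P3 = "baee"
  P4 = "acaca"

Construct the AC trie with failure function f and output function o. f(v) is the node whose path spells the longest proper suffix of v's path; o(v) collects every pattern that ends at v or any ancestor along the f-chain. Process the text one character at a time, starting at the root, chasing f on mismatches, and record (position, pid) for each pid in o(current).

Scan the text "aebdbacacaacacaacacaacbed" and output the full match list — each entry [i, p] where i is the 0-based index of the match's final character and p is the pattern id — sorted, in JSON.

Build:
Trie (insert patterns):
  0='ε' goto a→12 b→1 c→8 d→7
  1='b' goto a→2
  2='ba' goto c→3 e→10
  3='bac' goto a→4
  4='baca' goto c→5
  5='bacac' goto a→6
  6='bacaca' goto ·  ←P0
  7='d' goto ·  ←P1
  8='c' goto b→9
  9='cb' goto ·  ←P2
  10='bae' goto e→11
  11='baee' goto ·  ←P3
  12='a' goto c→13
  13='ac' goto a→14
  14='aca' goto c→15
  15='acac' goto a→16
  16='acaca' goto ·  ←P4

BFS fail/out derivation:
  n1('b'): parent n0 fail=0; on 'b' 0 → fail=0;  out ∅∪∅=∅
  n7('d'): parent n0 fail=0; on 'd' 0 → fail=0;  out {1}∪∅={1}
  n8('c'): parent n0 fail=0; on 'c' 0 → fail=0;  out ∅∪∅=∅
  n12('a'): parent n0 fail=0; on 'a' 0 → fail=0;  out ∅∪∅=∅
  n2('ba'): parent n1 fail=0; on 'a' 0 → fail=12;  out ∅∪∅=∅
  n9('cb'): parent n8 fail=0; on 'b' 0 → fail=1;  out {2}∪∅={2}
  n13('ac'): parent n12 fail=0; on 'c' 0 → fail=8;  out ∅∪∅=∅
  n3('bac'): parent n2 fail=12; on 'c' 12 → fail=13;  out ∅∪∅=∅
  n10('bae'): parent n2 fail=12; on 'e' 12→0 → fail=0;  out ∅∪∅=∅
  n14('aca'): parent n13 fail=8; on 'a' 8→0 → fail=12;  out ∅∪∅=∅
  n4('baca'): parent n3 fail=13; on 'a' 13 → fail=14;  out ∅∪∅=∅
  n11('baee'): parent n10 fail=0; on 'e' 0 → fail=0;  out {3}∪∅={3}
  n15('acac'): parent n14 fail=12; on 'c' 12 → fail=13;  out ∅∪∅=∅
  n5('bacac'): parent n4 fail=14; on 'c' 14 → fail=15;  out ∅∪∅=∅
  n16('acaca'): parent n15 fail=13; on 'a' 13 → fail=14;  out {4}∪∅={4}
  n6('bacaca'): parent n5 fail=15; on 'a' 15 → fail=16;  out {0}∪{4}={0,4}

Text stream:
pos 0 'a': at 12
pos 1 'e': at 0 ·f
pos 2 'b': at 1
pos 3 'd': at 7 ·f  emit P1@[3:3]
pos 4 'b': at 1 ·f
pos 5 'a': at 2
pos 6 'c': at 3
pos 7 'a': at 4
pos 8 'c': at 5
pos 9 'a': at 6  emit P0@[4:9],P4@[5:9]
pos 10 'a': at 12 ·f
pos 11 'c': at 13
pos 12 'a': at 14
pos 13 'c': at 15
pos 14 'a': at 16  emit P4@[10:14]
pos 15 'a': at 12 ·f
pos 16 'c': at 13
pos 17 'a': at 14
pos 18 'c': at 15
pos 19 'a': at 16  emit P4@[15:19]
pos 20 'a': at 12 ·f
pos 21 'c': at 13
pos 22 'b': at 9 ·f  emit P2@[21:22]
pos 23 'e': at 0 ·f
pos 24 'd': at 7  emit P1@[24:24]

Result: [[3,1],[9,0],[9,4],[14,4],[19,4],[22,2],[24,1]]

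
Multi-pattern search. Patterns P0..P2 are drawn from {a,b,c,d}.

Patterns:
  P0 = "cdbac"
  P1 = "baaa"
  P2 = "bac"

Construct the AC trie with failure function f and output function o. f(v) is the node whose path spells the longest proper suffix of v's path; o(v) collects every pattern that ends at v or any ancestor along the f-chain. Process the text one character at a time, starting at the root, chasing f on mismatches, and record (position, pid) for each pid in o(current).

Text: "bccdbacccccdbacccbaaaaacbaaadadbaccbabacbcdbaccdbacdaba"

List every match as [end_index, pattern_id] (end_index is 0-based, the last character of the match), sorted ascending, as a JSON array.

Build:
Trie (insert patterns):
  0='ε' goto b→6 c→1
  1='c' goto d→2
  2='cd' goto b→3
  3='cdb' goto a→4
  4='cdba' goto c→5
  5='cdbac' goto ·  [P0 ends]
  6='b' goto a→7
  7='ba' goto a→8 c→10
  8='baa' goto a→9
  9='baaa' goto ·  [P1 ends]
  10='bac' goto ·  [P2 ends]

Failure links (BFS by depth):
  n1('c'): parent n0 fail=0; on 'c' 0 → fail=0;  out ∅∪∅=∅
  n6('b'): parent n0 fail=0; on 'b' 0 → fail=0;  out ∅∪∅=∅
  n2('cd'): parent n1 fail=0; on 'd' 0 → fail=0;  out ∅∪∅=∅
  n7('ba'): parent n6 fail=0; on 'a' 0 → fail=0;  out ∅∪∅=∅
  n3('cdb'): parent n2 fail=0; on 'b' 0 → fail=6;  out ∅∪∅=∅
  n8('baa'): parent n7 fail=0; on 'a' 0 → fail=0;  out ∅∪∅=∅
  n10('bac'): parent n7 fail=0; on 'c' 0 → fail=1;  out {2}∪∅={2}
  n4('cdba'): parent n3 fail=6; on 'a' 6 → fail=7;  out ∅∪∅=∅
  n9('baaa'): parent n8 fail=0; on 'a' 0 → fail=0;  out {1}∪∅={1}
  n5('cdbac'): parent n4 fail=7; on 'c' 7 → fail=10;  out {0}∪{2}={0,2}

Scan:
i=0 'b': node 0→6
i=1 'c': node 6→1 (via fail)
i=2 'c': node 1→1 (via fail)
i=3 'd': node 1→2
i=4 'b': node 2→3
i=5 'a': node 3→4
i=6 'c': node 4→5  emit P0@[2:6],P2@[4:6]
i=7 'c': node 5→1 (via fail)
i=8 'c': node 1→1 (via fail)
i=9 'c': node 1→1 (via fail)
i=10 'c': node 1→1 (via fail)
i=11 'd': node 1→2
i=12 'b': node 2→3
i=13 'a': node 3→4
i=14 'c': node 4→5  emit P0@[10:14],P2@[12:14]
i=15 'c': node 5→1 (via fail)
i=16 'c': node 1→1 (via fail)
i=17 'b': node 1→6 (via fail)
i=18 'a': node 6→7
i=19 'a': node 7→8
i=20 'a': node 8→9  emit P1@[17:20]
i=21 'a': node 9→0 (via fail)
i=22 'a': node 0→0
i=23 'c': node 0→1
i=24 'b': node 1→6 (via fail)
i=25 'a': node 6→7
i=26 'a': node 7→8
i=27 'a': node 8→9  emit P1@[24:27]
i=28 'd': node 9→0 (via fail)
i=29 'a': node 0→0
i=30 'd': node 0→0
i=31 'b': node 0→6
i=32 'a': node 6→7
i=33 'c': node 7→10  emit P2@[31:33]
i=34 'c': node 10→1 (via fail)
i=35 'b': node 1→6 (via fail)
i=36 'a': node 6→7
i=37 'b': node 7→6 (via fail)
i=38 'a': node 6→7
i=39 'c': node 7→10  emit P2@[37:39]
i=40 'b': node 10→6 (via fail)
i=41 'c': node 6→1 (via fail)
i=42 'd': node 1→2
i=43 'b': node 2→3
i=44 'a': node 3→4
i=45 'c': node 4→5  emit P0@[41:45],P2@[43:45]
i=46 'c': node 5→1 (via fail)
i=47 'd': node 1→2
i=48 'b': node 2→3
i=49 'a': node 3→4
i=50 'c': node 4→5  emit P0@[46:50],P2@[48:50]
i=51 'd': node 5→2 (via fail)
i=52 'a': node 2→0 (via fail)
i=53 'b': node 0→6
i=54 'a': node 6→7

All matches (sorted): [[6,0],[6,2],[14,0],[14,2],[20,1],[27,1],[33,2],[39,2],[45,0],[45,2],[50,0],[50,2]]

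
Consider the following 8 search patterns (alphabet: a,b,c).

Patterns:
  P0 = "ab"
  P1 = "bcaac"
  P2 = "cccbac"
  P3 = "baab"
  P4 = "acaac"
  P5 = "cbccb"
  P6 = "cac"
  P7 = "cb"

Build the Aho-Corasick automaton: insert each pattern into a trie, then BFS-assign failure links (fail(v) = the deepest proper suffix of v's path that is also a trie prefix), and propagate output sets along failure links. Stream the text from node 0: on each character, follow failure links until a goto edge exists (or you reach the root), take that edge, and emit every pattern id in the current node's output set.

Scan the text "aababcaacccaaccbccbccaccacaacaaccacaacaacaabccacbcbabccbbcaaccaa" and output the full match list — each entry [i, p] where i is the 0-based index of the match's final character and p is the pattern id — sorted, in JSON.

Build automaton:
Trie nodes:
  n0 'ε': a→1 b→3 c→8
  n1 'a': b→2 c→17
  n2 'ab': ·  ←P0
  n3 'b': a→14 c→4
  n4 'bc': a→5
  n5 'bca': a→6
  n6 'bcaa': c→7
  n7 'bcaac': ·  ←P1
  n8 'c': a→25 b→21 c→9
  n9 'cc': c→10
  n10 'ccc': b→11
  n11 'cccb': a→12
  n12 'cccba': c→13
  n13 'cccbac': ·  ←P2
  n14 'ba': a→15
  n15 'baa': b→16
  n16 'baab': ·  ←P3
  n17 'ac': a→18
  n18 'aca': a→19
  n19 'acaa': c→20
  n20 'acaac': ·  ←P4
  n21 'cb': c→22  ←P7
  n22 'cbc': c→23
  n23 'cbcc': b→24
  n24 'cbccb': ·  ←P5
  n25 'ca': c→26
  n26 'cac': ·  ←P6

Failure links (BFS by depth):
  fail(1) 'a': from fail(0)=0 chase 'a': 0 ⇒ 0;  out=∅∪out(0)=∅
  fail(3) 'b': from fail(0)=0 chase 'b': 0 ⇒ 0;  out=∅∪out(0)=∅
  fail(8) 'c': from fail(0)=0 chase 'c': 0 ⇒ 0;  out=∅∪out(0)=∅
  fail(2) 'ab': from fail(1)=0 chase 'b': 0 ⇒ 3;  out={0}∪out(3)={0}
  fail(4) 'bc': from fail(3)=0 chase 'c': 0 ⇒ 8;  out=∅∪out(8)=∅
  fail(9) 'cc': from fail(8)=0 chase 'c': 0 ⇒ 8;  out=∅∪out(8)=∅
  fail(14) 'ba': from fail(3)=0 chase 'a': 0 ⇒ 1;  out=∅∪out(1)=∅
  fail(17) 'ac': from fail(1)=0 chase 'c': 0 ⇒ 8;  out=∅∪out(8)=∅
  fail(21) 'cb': from fail(8)=0 chase 'b': 0 ⇒ 3;  out={7}∪out(3)={7}
  fail(25) 'ca': from fail(8)=0 chase 'a': 0 ⇒ 1;  out=∅∪out(1)=∅
  fail(5) 'bca': from fail(4)=8 chase 'a': 8 ⇒ 25;  out=∅∪out(25)=∅
  fail(10) 'ccc': from fail(9)=8 chase 'c': 8 ⇒ 9;  out=∅∪out(9)=∅
  fail(15) 'baa': from fail(14)=1 chase 'a': 1→0 ⇒ 1;  out=∅∪out(1)=∅
  fail(18) 'aca': from fail(17)=8 chase 'a': 8 ⇒ 25;  out=∅∪out(25)=∅
  fail(22) 'cbc': from fail(21)=3 chase 'c': 3 ⇒ 4;  out=∅∪out(4)=∅
  fail(26) 'cac': from fail(25)=1 chase 'c': 1 ⇒ 17;  out={6}∪out(17)={6}
  fail(6) 'bcaa': from fail(5)=25 chase 'a': 25→1→0 ⇒ 1;  out=∅∪out(1)=∅
  fail(11) 'cccb': from fail(10)=9 chase 'b': 9→8 ⇒ 21;  out=∅∪out(21)={7}
  fail(16) 'baab': from fail(15)=1 chase 'b': 1 ⇒ 2;  out={3}∪out(2)={0,3}
  fail(19) 'acaa': from fail(18)=25 chase 'a': 25→1→0 ⇒ 1;  out=∅∪out(1)=∅
  fail(23) 'cbcc': from fail(22)=4 chase 'c': 4→8 ⇒ 9;  out=∅∪out(9)=∅
  fail(7) 'bcaac': from fail(6)=1 chase 'c': 1 ⇒ 17;  out={1}∪out(17)={1}
  fail(12) 'cccba': from fail(11)=21 chase 'a': 21→3 ⇒ 14;  out=∅∪out(14)=∅
  fail(20) 'acaac': from fail(19)=1 chase 'c': 1 ⇒ 17;  out={4}∪out(17)={4}
  fail(24) 'cbccb': from fail(23)=9 chase 'b': 9→8 ⇒ 21;  out={5}∪out(21)={5,7}
  fail(13) 'cccbac': from fail(12)=14 chase 'c': 14→1 ⇒ 17;  out={2}∪out(17)={2}

Run:
i=0 'a': node 0→1
i=1 'a': node 1→1 ·f
i=2 'b': node 1→2  ** P0@[1:2]
i=3 'a': node 2→14 ·f
i=4 'b': node 14→2 ·f  ** P0@[3:4]
i=5 'c': node 2→4 ·f
i=6 'a': node 4→5
i=7 'a': node 5→6
i=8 'c': node 6→7  ** P1@[4:8]
i=9 'c': node 7→9 ·f
i=10 'c': node 9→10
i=11 'a': node 10→25 ·f
i=12 'a': node 25→1 ·f
i=13 'c': node 1→17
i=14 'c': node 17→9 ·f
i=15 'b': node 9→21 ·f  ** P7@[14:15]
i=16 'c': node 21→22
i=17 'c': node 22→23
i=18 'b': node 23→24  ** P5@[14:18],P7@[17:18]
i=19 'c': node 24→22 ·f
i=20 'c': node 22→23
i=21 'a': node 23→25 ·f
i=22 'c': node 25→26  ** P6@[20:22]
i=23 'c': node 26→9 ·f
i=24 'a': node 9→25 ·f
i=25 'c': node 25→26  ** P6@[23:25]
i=26 'a': node 26→18 ·f
i=27 'a': node 18→19
i=28 'c': node 19→20  ** P4@[24:28]
i=29 'a': node 20→18 ·f
i=30 'a': node 18→19
i=31 'c': node 19→20  ** P4@[27:31]
i=32 'c': node 20→9 ·f
i=33 'a': node 9→25 ·f
i=34 'c': node 25→26  ** P6@[32:34]
i=35 'a': node 26→18 ·f
i=36 'a': node 18→19
i=37 'c': node 19→20  ** P4@[33:37]
i=38 'a': node 20→18 ·f
i=39 'a': node 18→19
i=40 'c': node 19→20  ** P4@[36:40]
i=41 'a': node 20→18 ·f
i=42 'a': node 18→19
i=43 'b': node 19→2 ·f  ** P0@[42:43]
i=44 'c': node 2→4 ·f
i=45 'c': node 4→9 ·f
i=46 'a': node 9→25 ·f
i=47 'c': node 25→26  ** P6@[45:47]
i=48 'b': node 26→21 ·f  ** P7@[47:48]
i=49 'c': node 21→22
i=50 'b': node 22→21 ·f  ** P7@[49:50]
i=51 'a': node 21→14 ·f
i=52 'b': node 14→2 ·f  ** P0@[51:52]
i=53 'c': node 2→4 ·f
i=54 'c': node 4→9 ·f
i=55 'b': node 9→21 ·f  ** P7@[54:55]
i=56 'b': node 21→3 ·f
i=57 'c': node 3→4
i=58 'a': node 4→5
i=59 'a': node 5→6
i=60 'c': node 6→7  ** P1@[56:60]
i=61 'c': node 7→9 ·f
i=62 'a': node 9→25 ·f
i=63 'a': node 25→1 ·f

All matches (sorted): [[2,0],[4,0],[8,1],[15,7],[18,5],[18,7],[22,6],[25,6],[28,4],[31,4],[34,6],[37,4],[40,4],[43,0],[47,6],[48,7],[50,7],[52,0],[55,7],[60,1]]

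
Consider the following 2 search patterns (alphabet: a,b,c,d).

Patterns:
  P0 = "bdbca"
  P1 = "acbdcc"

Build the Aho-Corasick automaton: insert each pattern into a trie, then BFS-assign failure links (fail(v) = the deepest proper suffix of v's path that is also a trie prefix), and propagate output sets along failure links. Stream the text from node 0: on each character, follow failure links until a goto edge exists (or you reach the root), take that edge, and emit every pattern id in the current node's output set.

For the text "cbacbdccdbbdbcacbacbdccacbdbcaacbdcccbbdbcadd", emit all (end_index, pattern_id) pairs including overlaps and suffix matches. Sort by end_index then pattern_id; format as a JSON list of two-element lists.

Build automaton:
Trie (insert patterns):
  0='ε' goto a→6 b→1
  1='b' goto d→2
  2='bd' goto b→3
  3='bdb' goto c→4
  4='bdbc' goto a→5
  5='bdbca' goto ·  ←P0
  6='a' goto c→7
  7='ac' goto b→8
  8='acb' goto d→9
  9='acbd' goto c→10
  10='acbdc' goto c→11
  11='acbdcc' goto ·  ←P1

Failure links (BFS by depth):
  fail(1) 'b': from fail(0)=0 chase 'b': 0 ⇒ 0;  out=∅∪out(0)=∅
  fail(6) 'a': from fail(0)=0 chase 'a': 0 ⇒ 0;  out=∅∪out(0)=∅
  fail(2) 'bd': from fail(1)=0 chase 'd': 0 ⇒ 0;  out=∅∪out(0)=∅
  fail(7) 'ac': from fail(6)=0 chase 'c': 0 ⇒ 0;  out=∅∪out(0)=∅
  fail(3) 'bdb': from fail(2)=0 chase 'b': 0 ⇒ 1;  out=∅∪out(1)=∅
  fail(8) 'acb': from fail(7)=0 chase 'b': 0 ⇒ 1;  out=∅∪out(1)=∅
  fail(4) 'bdbc': from fail(3)=1 chase 'c': 1→0 ⇒ 0;  out=∅∪out(0)=∅
  fail(9) 'acbd': from fail(8)=1 chase 'd': 1 ⇒ 2;  out=∅∪out(2)=∅
  fail(5) 'bdbca': from fail(4)=0 chase 'a': 0 ⇒ 6;  out={0}∪out(6)={0}
  fail(10) 'acbdc': from fail(9)=2 chase 'c': 2→0 ⇒ 0;  out=∅∪out(0)=∅
  fail(11) 'acbdcc': from fail(10)=0 chase 'c': 0 ⇒ 0;  out={1}∪out(0)={1}

Run:
pos 0 'c': at 0
pos 1 'b': at 1
pos 2 'a': at 6 (via fail)
pos 3 'c': at 7
pos 4 'b': at 8
pos 5 'd': at 9
pos 6 'c': at 10
pos 7 'c': at 11  emit P1@[2:7]
pos 8 'd': at 0 (via fail)
pos 9 'b': at 1
pos 10 'b': at 1 (via fail)
pos 11 'd': at 2
pos 12 'b': at 3
pos 13 'c': at 4
pos 14 'a': at 5  emit P0@[10:14]
pos 15 'c': at 7 (via fail)
pos 16 'b': at 8
pos 17 'a': at 6 (via fail)
pos 18 'c': at 7
pos 19 'b': at 8
pos 20 'd': at 9
pos 21 'c': at 10
pos 22 'c': at 11  emit P1@[17:22]
pos 23 'a': at 6 (via fail)
pos 24 'c': at 7
pos 25 'b': at 8
pos 26 'd': at 9
pos 27 'b': at 3 (via fail)
pos 28 'c': at 4
pos 29 'a': at 5  emit P0@[25:29]
pos 30 'a': at 6 (via fail)
pos 31 'c': at 7
pos 32 'b': at 8
pos 33 'd': at 9
pos 34 'c': at 10
pos 35 'c': at 11  emit P1@[30:35]
pos 36 'c': at 0 (via fail)
pos 37 'b': at 1
pos 38 'b': at 1 (via fail)
pos 39 'd': at 2
pos 40 'b': at 3
pos 41 'c': at 4
pos 42 'a': at 5  emit P0@[38:42]
pos 43 'd': at 0 (via fail)
pos 44 'd': at 0

All matches (sorted): [[7,1],[14,0],[22,1],[29,0],[35,1],[42,0]]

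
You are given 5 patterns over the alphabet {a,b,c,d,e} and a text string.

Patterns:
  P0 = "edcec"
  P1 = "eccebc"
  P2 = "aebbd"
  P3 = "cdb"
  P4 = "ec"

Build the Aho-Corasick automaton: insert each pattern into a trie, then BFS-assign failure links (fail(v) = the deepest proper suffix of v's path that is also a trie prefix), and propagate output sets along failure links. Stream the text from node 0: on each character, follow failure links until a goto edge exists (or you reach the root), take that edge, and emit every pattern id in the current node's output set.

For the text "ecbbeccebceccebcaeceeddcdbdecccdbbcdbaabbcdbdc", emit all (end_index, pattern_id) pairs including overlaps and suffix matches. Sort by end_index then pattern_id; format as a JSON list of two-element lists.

Build automaton:
Trie nodes:
  0='ε' goto a→11 c→16 e→1
  1='e' goto c→6 d→2
  2='ed' goto c→3
  3='edc' goto e→4
  4='edce' goto c→5
  5='edcec' goto ·  ←P0
  6='ec' goto c→7  ←P4
  7='ecc' goto e→8
  8='ecce' goto b→9
  9='ecceb' goto c→10
  10='eccebc' goto ·  ←P1
  11='a' goto e→12
  12='ae' goto b→13
  13='aeb' goto b→14
  14='aebb' goto d→15
  15='aebbd' goto ·  ←P2
  16='c' goto d→17
  17='cd' goto b→18
  18='cdb' goto ·  ←P3

BFS fail/out derivation:
  fail(1) 'e': from fail(0)=0 chase 'e': 0 ⇒ 0;  out=∅∪out(0)=∅
  fail(11) 'a': from fail(0)=0 chase 'a': 0 ⇒ 0;  out=∅∪out(0)=∅
  fail(16) 'c': from fail(0)=0 chase 'c': 0 ⇒ 0;  out=∅∪out(0)=∅
  fail(2) 'ed': from fail(1)=0 chase 'd': 0 ⇒ 0;  out=∅∪out(0)=∅
  fail(6) 'ec': from fail(1)=0 chase 'c': 0 ⇒ 16;  out={4}∪out(16)={4}
  fail(12) 'ae': from fail(11)=0 chase 'e': 0 ⇒ 1;  out=∅∪out(1)=∅
  fail(17) 'cd': from fail(16)=0 chase 'd': 0 ⇒ 0;  out=∅∪out(0)=∅
  fail(3) 'edc': from fail(2)=0 chase 'c': 0 ⇒ 16;  out=∅∪out(16)=∅
  fail(7) 'ecc': from fail(6)=16 chase 'c': 16→0 ⇒ 16;  out=∅∪out(16)=∅
  fail(13) 'aeb': from fail(12)=1 chase 'b': 1→0 ⇒ 0;  out=∅∪out(0)=∅
  fail(18) 'cdb': from fail(17)=0 chase 'b': 0 ⇒ 0;  out={3}∪out(0)={3}
  fail(4) 'edce': from fail(3)=16 chase 'e': 16→0 ⇒ 1;  out=∅∪out(1)=∅
  fail(8) 'ecce': from fail(7)=16 chase 'e': 16→0 ⇒ 1;  out=∅∪out(1)=∅
  fail(14) 'aebb': from fail(13)=0 chase 'b': 0 ⇒ 0;  out=∅∪out(0)=∅
  fail(5) 'edcec': from fail(4)=1 chase 'c': 1 ⇒ 6;  out={0}∪out(6)={0,4}
  fail(9) 'ecceb': from fail(8)=1 chase 'b': 1→0 ⇒ 0;  out=∅∪out(0)=∅
  fail(15) 'aebbd': from fail(14)=0 chase 'd': 0 ⇒ 0;  out={2}∪out(0)={2}
  fail(10) 'eccebc': from fail(9)=0 chase 'c': 0 ⇒ 16;  out={1}∪out(16)={1}

Run:
[0] read 'e'  n0⇒n1
[1] read 'c'  n1⇒n6  emit P4@[0:1]
[2] read 'b'  n6⇒n0 ·f
[3] read 'b'  n0⇒n0
[4] read 'e'  n0⇒n1
[5] read 'c'  n1⇒n6  emit P4@[4:5]
[6] read 'c'  n6⇒n7
[7] read 'e'  n7⇒n8
[8] read 'b'  n8⇒n9
[9] read 'c'  n9⇒n10  emit P1@[4:9]
[10] read 'e'  n10⇒n1 ·f
[11] read 'c'  n1⇒n6  emit P4@[10:11]
[12] read 'c'  n6⇒n7
[13] read 'e'  n7⇒n8
[14] read 'b'  n8⇒n9
[15] read 'c'  n9⇒n10  emit P1@[10:15]
[16] read 'a'  n10⇒n11 ·f
[17] read 'e'  n11⇒n12
[18] read 'c'  n12⇒n6 ·f  emit P4@[17:18]
[19] read 'e'  n6⇒n1 ·f
[20] read 'e'  n1⇒n1 ·f
[21] read 'd'  n1⇒n2
[22] read 'd'  n2⇒n0 ·f
[23] read 'c'  n0⇒n16
[24] read 'd'  n16⇒n17
[25] read 'b'  n17⇒n18  emit P3@[23:25]
[26] read 'd'  n18⇒n0 ·f
[27] read 'e'  n0⇒n1
[28] read 'c'  n1⇒n6  emit P4@[27:28]
[29] read 'c'  n6⇒n7
[30] read 'c'  n7⇒n16 ·f
[31] read 'd'  n16⇒n17
[32] read 'b'  n17⇒n18  emit P3@[30:32]
[33] read 'b'  n18⇒n0 ·f
[34] read 'c'  n0⇒n16
[35] read 'd'  n16⇒n17
[36] read 'b'  n17⇒n18  emit P3@[34:36]
[37] read 'a'  n18⇒n11 ·f
[38] read 'a'  n11⇒n11 ·f
[39] read 'b'  n11⇒n0 ·f
[40] read 'b'  n0⇒n0
[41] read 'c'  n0⇒n16
[42] read 'd'  n16⇒n17
[43] read 'b'  n17⇒n18  emit P3@[41:43]
[44] read 'd'  n18⇒n0 ·f
[45] read 'c'  n0⇒n16

All matches (sorted): [[1,4],[5,4],[9,1],[11,4],[15,1],[18,4],[25,3],[28,4],[32,3],[36,3],[43,3]]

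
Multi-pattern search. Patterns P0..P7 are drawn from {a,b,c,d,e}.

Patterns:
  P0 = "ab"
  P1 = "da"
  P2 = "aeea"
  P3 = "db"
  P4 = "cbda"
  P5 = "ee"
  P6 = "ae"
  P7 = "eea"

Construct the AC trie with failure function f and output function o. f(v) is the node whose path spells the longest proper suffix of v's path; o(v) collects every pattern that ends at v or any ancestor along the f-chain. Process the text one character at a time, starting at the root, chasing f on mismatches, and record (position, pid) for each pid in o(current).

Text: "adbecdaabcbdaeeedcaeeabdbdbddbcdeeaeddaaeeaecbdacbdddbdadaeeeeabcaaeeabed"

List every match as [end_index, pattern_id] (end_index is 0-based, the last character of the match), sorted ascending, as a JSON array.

Construct AC machine:
Trie (insert patterns):
  n0 'ε': a→1 c→9 d→3 e→13
  n1 'a': b→2 e→5
  n2 'ab': ·  [P0 ends]
  n3 'd': a→4 b→8
  n4 'da': ·  [P1 ends]
  n5 'ae': e→6  [P6 ends]
  n6 'aee': a→7
  n7 'aeea': ·  [P2 ends]
  n8 'db': ·  [P3 ends]
  n9 'c': b→10
  n10 'cb': d→11
  n11 'cbd': a→12
  n12 'cbda': ·  [P4 ends]
  n13 'e': e→14
  n14 'ee': a→15  [P5 ends]
  n15 'eea': ·  [P7 ends]

Failure links (BFS by depth):
  fail(1) 'a': from fail(0)=0 chase 'a': 0 ⇒ 0;  out=∅∪out(0)=∅
  fail(3) 'd': from fail(0)=0 chase 'd': 0 ⇒ 0;  out=∅∪out(0)=∅
  fail(9) 'c': from fail(0)=0 chase 'c': 0 ⇒ 0;  out=∅∪out(0)=∅
  fail(13) 'e': from fail(0)=0 chase 'e': 0 ⇒ 0;  out=∅∪out(0)=∅
  fail(2) 'ab': from fail(1)=0 chase 'b': 0 ⇒ 0;  out={0}∪out(0)={0}
  fail(4) 'da': from fail(3)=0 chase 'a': 0 ⇒ 1;  out={1}∪out(1)={1}
  fail(5) 'ae': from fail(1)=0 chase 'e': 0 ⇒ 13;  out={6}∪out(13)={6}
  fail(8) 'db': from fail(3)=0 chase 'b': 0 ⇒ 0;  out={3}∪out(0)={3}
  fail(10) 'cb': from fail(9)=0 chase 'b': 0 ⇒ 0;  out=∅∪out(0)=∅
  fail(14) 'ee': from fail(13)=0 chase 'e': 0 ⇒ 13;  out={5}∪out(13)={5}
  fail(6) 'aee': from fail(5)=13 chase 'e': 13 ⇒ 14;  out=∅∪out(14)={5}
  fail(11) 'cbd': from fail(10)=0 chase 'd': 0 ⇒ 3;  out=∅∪out(3)=∅
  fail(15) 'eea': from fail(14)=13 chase 'a': 13→0 ⇒ 1;  out={7}∪out(1)={7}
  fail(7) 'aeea': from fail(6)=14 chase 'a': 14 ⇒ 15;  out={2}∪out(15)={2,7}
  fail(12) 'cbda': from fail(11)=3 chase 'a': 3 ⇒ 4;  out={4}∪out(4)={1,4}

Scan:
[0] read 'a'  n0⇒n1
[1] read 'd'  n1⇒n3 (fail-walked)
[2] read 'b'  n3⇒n8  emit P3@[1:2]
[3] read 'e'  n8⇒n13 (fail-walked)
[4] read 'c'  n13⇒n9 (fail-walked)
[5] read 'd'  n9⇒n3 (fail-walked)
[6] read 'a'  n3⇒n4  emit P1@[5:6]
[7] read 'a'  n4⇒n1 (fail-walked)
[8] read 'b'  n1⇒n2  emit P0@[7:8]
[9] read 'c'  n2⇒n9 (fail-walked)
[10] read 'b'  n9⇒n10
[11] read 'd'  n10⇒n11
[12] read 'a'  n11⇒n12  emit P1@[11:12],P4@[9:12]
[13] read 'e'  n12⇒n5 (fail-walked)  emit P6@[12:13]
[14] read 'e'  n5⇒n6  emit P5@[13:14]
[15] read 'e'  n6⇒n14 (fail-walked)  emit P5@[14:15]
[16] read 'd'  n14⇒n3 (fail-walked)
[17] read 'c'  n3⇒n9 (fail-walked)
[18] read 'a'  n9⇒n1 (fail-walked)
[19] read 'e'  n1⇒n5  emit P6@[18:19]
[20] read 'e'  n5⇒n6  emit P5@[19:20]
[21] read 'a'  n6⇒n7  emit P2@[18:21],P7@[19:21]
[22] read 'b'  n7⇒n2 (fail-walked)  emit P0@[21:22]
[23] read 'd'  n2⇒n3 (fail-walked)
[24] read 'b'  n3⇒n8  emit P3@[23:24]
[25] read 'd'  n8⇒n3 (fail-walked)
[26] read 'b'  n3⇒n8  emit P3@[25:26]
[27] read 'd'  n8⇒n3 (fail-walked)
[28] read 'd'  n3⇒n3 (fail-walked)
[29] read 'b'  n3⇒n8  emit P3@[28:29]
[30] read 'c'  n8⇒n9 (fail-walked)
[31] read 'd'  n9⇒n3 (fail-walked)
[32] read 'e'  n3⇒n13 (fail-walked)
[33] read 'e'  n13⇒n14  emit P5@[32:33]
[34] read 'a'  n14⇒n15  emit P7@[32:34]
[35] read 'e'  n15⇒n5 (fail-walked)  emit P6@[34:35]
[36] read 'd'  n5⇒n3 (fail-walked)
[37] read 'd'  n3⇒n3 (fail-walked)
[38] read 'a'  n3⇒n4  emit P1@[37:38]
[39] read 'a'  n4⇒n1 (fail-walked)
[40] read 'e'  n1⇒n5  emit P6@[39:40]
[41] read 'e'  n5⇒n6  emit P5@[40:41]
[42] read 'a'  n6⇒n7  emit P2@[39:42],P7@[40:42]
[43] read 'e'  n7⇒n5 (fail-walked)  emit P6@[42:43]
[44] read 'c'  n5⇒n9 (fail-walked)
[45] read 'b'  n9⇒n10
[46] read 'd'  n10⇒n11
[47] read 'a'  n11⇒n12  emit P1@[46:47],P4@[44:47]
[48] read 'c'  n12⇒n9 (fail-walked)
[49] read 'b'  n9⇒n10
[50] read 'd'  n10⇒n11
[51] read 'd'  n11⇒n3 (fail-walked)
[52] read 'd'  n3⇒n3 (fail-walked)
[53] read 'b'  n3⇒n8  emit P3@[52:53]
[54] read 'd'  n8⇒n3 (fail-walked)
[55] read 'a'  n3⇒n4  emit P1@[54:55]
[56] read 'd'  n4⇒n3 (fail-walked)
[57] read 'a'  n3⇒n4  emit P1@[56:57]
[58] read 'e'  n4⇒n5 (fail-walked)  emit P6@[57:58]
[59] read 'e'  n5⇒n6  emit P5@[58:59]
[60] read 'e'  n6⇒n14 (fail-walked)  emit P5@[59:60]
[61] read 'e'  n14⇒n14 (fail-walked)  emit P5@[60:61]
[62] read 'a'  n14⇒n15  emit P7@[60:62]
[63] read 'b'  n15⇒n2 (fail-walked)  emit P0@[62:63]
[64] read 'c'  n2⇒n9 (fail-walked)
[65] read 'a'  n9⇒n1 (fail-walked)
[66] read 'a'  n1⇒n1 (fail-walked)
[67] read 'e'  n1⇒n5  emit P6@[66:67]
[68] read 'e'  n5⇒n6  emit P5@[67:68]
[69] read 'a'  n6⇒n7  emit P2@[66:69],P7@[67:69]
[70] read 'b'  n7⇒n2 (fail-walked)  emit P0@[69:70]
[71] read 'e'  n2⇒n13 (fail-walked)
[72] read 'd'  n13⇒n3 (fail-walked)

Matches: [[2,3],[6,1],[8,0],[12,1],[12,4],[13,6],[14,5],[15,5],[19,6],[20,5],[21,2],[21,7],[22,0],[24,3],[26,3],[29,3],[33,5],[34,7],[35,6],[38,1],[40,6],[41,5],[42,2],[42,7],[43,6],[47,1],[47,4],[53,3],[55,1],[57,1],[58,6],[59,5],[60,5],[61,5],[62,7],[63,0],[67,6],[68,5],[69,2],[69,7],[70,0]]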